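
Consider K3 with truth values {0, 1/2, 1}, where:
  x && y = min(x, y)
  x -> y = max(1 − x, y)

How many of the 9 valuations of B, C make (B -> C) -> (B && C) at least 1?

2

B = 0, C = 0 ↦ 0  <
B = 0, C = 1/2 ↦ 0  <
B = 0, C = 1 ↦ 0  <
B = 1/2, C = 0 ↦ 1/2  <
B = 1/2, C = 1/2 ↦ 1/2  <
B = 1/2, C = 1 ↦ 1/2  <
B = 1, C = 0 ↦ 1  ≥
B = 1, C = 1/2 ↦ 1/2  <
B = 1, C = 1 ↦ 1  ≥
So 2 of the 9 assignments meet the threshold.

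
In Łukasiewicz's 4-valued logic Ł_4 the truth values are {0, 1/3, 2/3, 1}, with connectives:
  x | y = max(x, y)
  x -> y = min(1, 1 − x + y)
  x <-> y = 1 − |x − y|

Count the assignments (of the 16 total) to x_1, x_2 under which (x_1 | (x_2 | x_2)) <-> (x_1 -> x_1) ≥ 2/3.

12

x_1 = 0, x_2 = 0 ↦ 0  <
x_1 = 0, x_2 = 1/3 ↦ 1/3  <
x_1 = 0, x_2 = 2/3 ↦ 2/3  ≥
x_1 = 0, x_2 = 1 ↦ 1  ≥
x_1 = 1/3, x_2 = 0 ↦ 1/3  <
x_1 = 1/3, x_2 = 1/3 ↦ 1/3  <
x_1 = 1/3, x_2 = 2/3 ↦ 2/3  ≥
x_1 = 1/3, x_2 = 1 ↦ 1  ≥
x_1 = 2/3, x_2 = 0 ↦ 2/3  ≥
x_1 = 2/3, x_2 = 1/3 ↦ 2/3  ≥
x_1 = 2/3, x_2 = 2/3 ↦ 2/3  ≥
x_1 = 2/3, x_2 = 1 ↦ 1  ≥
x_1 = 1, x_2 = 0 ↦ 1  ≥
x_1 = 1, x_2 = 1/3 ↦ 1  ≥
x_1 = 1, x_2 = 2/3 ↦ 1  ≥
x_1 = 1, x_2 = 1 ↦ 1  ≥
So 12 of the 16 assignments meet the threshold.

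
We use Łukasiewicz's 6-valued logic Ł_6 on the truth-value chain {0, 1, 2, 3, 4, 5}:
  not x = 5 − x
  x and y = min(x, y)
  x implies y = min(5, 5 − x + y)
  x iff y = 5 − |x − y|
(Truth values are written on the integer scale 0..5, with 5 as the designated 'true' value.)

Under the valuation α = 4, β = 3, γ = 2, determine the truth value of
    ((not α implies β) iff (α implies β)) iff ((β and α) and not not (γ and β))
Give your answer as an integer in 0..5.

not α = not 4 = 1
not α implies β = 1 implies 3 = 5
α implies β = 4 implies 3 = 4
(not α implies β) iff (α implies β) = 5 iff 4 = 4
β and α = 3 and 4 = 3
γ and β = 2 and 3 = 2
not (γ and β) = not 2 = 3
not not (γ and β) = not 3 = 2
(β and α) and not not (γ and β) = 3 and 2 = 2
((not α implies β) iff (α implies β)) iff ((β and α) and not not (γ and β)) = 4 iff 2 = 3

3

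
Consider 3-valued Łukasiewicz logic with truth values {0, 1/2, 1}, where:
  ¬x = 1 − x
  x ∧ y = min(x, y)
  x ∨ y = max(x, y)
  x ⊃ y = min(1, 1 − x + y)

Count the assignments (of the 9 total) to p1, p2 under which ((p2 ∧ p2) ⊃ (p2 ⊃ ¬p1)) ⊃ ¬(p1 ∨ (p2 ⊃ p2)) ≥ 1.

p1 = 0, p2 = 0 ↦ 0  <
p1 = 0, p2 = 1/2 ↦ 0  <
p1 = 0, p2 = 1 ↦ 0  <
p1 = 1/2, p2 = 0 ↦ 0  <
p1 = 1/2, p2 = 1/2 ↦ 0  <
p1 = 1/2, p2 = 1 ↦ 1/2  <
p1 = 1, p2 = 0 ↦ 0  <
p1 = 1, p2 = 1/2 ↦ 0  <
p1 = 1, p2 = 1 ↦ 1  ≥
So 1 of the 9 assignments meets the threshold.

1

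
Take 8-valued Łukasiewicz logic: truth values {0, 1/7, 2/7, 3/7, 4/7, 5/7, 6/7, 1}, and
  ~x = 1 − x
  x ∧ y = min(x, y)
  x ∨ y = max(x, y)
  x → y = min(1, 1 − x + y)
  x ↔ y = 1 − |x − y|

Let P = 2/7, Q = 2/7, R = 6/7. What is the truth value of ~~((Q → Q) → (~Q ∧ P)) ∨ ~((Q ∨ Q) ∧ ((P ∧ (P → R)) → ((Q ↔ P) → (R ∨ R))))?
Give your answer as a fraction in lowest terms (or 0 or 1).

Q → Q = 2/7 → 2/7 = 1
~Q = ~2/7 = 5/7
~Q ∧ P = 5/7 ∧ 2/7 = 2/7
(Q → Q) → (~Q ∧ P) = 1 → 2/7 = 2/7
~((Q → Q) → (~Q ∧ P)) = ~2/7 = 5/7
~~((Q → Q) → (~Q ∧ P)) = ~5/7 = 2/7
Q ∨ Q = 2/7 ∨ 2/7 = 2/7
P → R = 2/7 → 6/7 = 1
P ∧ (P → R) = 2/7 ∧ 1 = 2/7
Q ↔ P = 2/7 ↔ 2/7 = 1
R ∨ R = 6/7 ∨ 6/7 = 6/7
(Q ↔ P) → (R ∨ R) = 1 → 6/7 = 6/7
(P ∧ (P → R)) → ((Q ↔ P) → (R ∨ R)) = 2/7 → 6/7 = 1
(Q ∨ Q) ∧ ((P ∧ (P → R)) → ((Q ↔ P) → (R ∨ R))) = 2/7 ∧ 1 = 2/7
~((Q ∨ Q) ∧ ((P ∧ (P → R)) → ((Q ↔ P) → (R ∨ R)))) = ~2/7 = 5/7
~~((Q → Q) → (~Q ∧ P)) ∨ ~((Q ∨ Q) ∧ ((P ∧ (P → R)) → ((Q ↔ P) → (R ∨ R)))) = 2/7 ∨ 5/7 = 5/7

5/7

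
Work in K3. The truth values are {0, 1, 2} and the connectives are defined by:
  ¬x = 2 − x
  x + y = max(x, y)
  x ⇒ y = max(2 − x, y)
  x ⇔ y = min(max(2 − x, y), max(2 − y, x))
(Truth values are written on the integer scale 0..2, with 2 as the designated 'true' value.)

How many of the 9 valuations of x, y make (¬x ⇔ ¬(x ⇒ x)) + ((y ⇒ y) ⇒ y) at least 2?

x = 0, y = 0 ↦ 0  <
x = 0, y = 1 ↦ 1  <
x = 0, y = 2 ↦ 2  ≥
x = 1, y = 0 ↦ 1  <
x = 1, y = 1 ↦ 1  <
x = 1, y = 2 ↦ 2  ≥
x = 2, y = 0 ↦ 2  ≥
x = 2, y = 1 ↦ 2  ≥
x = 2, y = 2 ↦ 2  ≥
So 5 of the 9 assignments meet the threshold.

5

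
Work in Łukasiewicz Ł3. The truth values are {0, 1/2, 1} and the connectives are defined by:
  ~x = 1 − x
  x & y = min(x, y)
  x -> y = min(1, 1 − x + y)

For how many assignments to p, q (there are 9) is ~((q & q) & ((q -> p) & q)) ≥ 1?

p = 0, q = 0 ↦ 1  ≥
p = 0, q = 1/2 ↦ 1/2  <
p = 0, q = 1 ↦ 1  ≥
p = 1/2, q = 0 ↦ 1  ≥
p = 1/2, q = 1/2 ↦ 1/2  <
p = 1/2, q = 1 ↦ 1/2  <
p = 1, q = 0 ↦ 1  ≥
p = 1, q = 1/2 ↦ 1/2  <
p = 1, q = 1 ↦ 0  <
So 4 of the 9 assignments meet the threshold.

4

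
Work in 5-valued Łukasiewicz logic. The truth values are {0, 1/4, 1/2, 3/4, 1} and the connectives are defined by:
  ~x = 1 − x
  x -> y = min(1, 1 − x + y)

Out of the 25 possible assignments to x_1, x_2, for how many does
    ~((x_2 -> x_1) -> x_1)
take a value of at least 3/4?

value 1: 1 assignment (counts)
value 3/4: 3 assignments (counts)
value 1/2: 5 assignments
value 1/4: 7 assignments
value 0: 9 assignments
So 4 of the 25 assignments meet the threshold.

4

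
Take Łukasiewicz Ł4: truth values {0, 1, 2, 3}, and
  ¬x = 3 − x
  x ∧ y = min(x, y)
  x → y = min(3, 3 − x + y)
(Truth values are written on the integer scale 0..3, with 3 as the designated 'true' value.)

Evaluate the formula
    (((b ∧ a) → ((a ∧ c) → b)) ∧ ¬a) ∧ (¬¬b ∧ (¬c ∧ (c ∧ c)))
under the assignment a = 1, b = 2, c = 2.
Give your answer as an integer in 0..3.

b ∧ a = 2 ∧ 1 = 1
a ∧ c = 1 ∧ 2 = 1
(a ∧ c) → b = 1 → 2 = 3
(b ∧ a) → ((a ∧ c) → b) = 1 → 3 = 3
¬a = ¬1 = 2
((b ∧ a) → ((a ∧ c) → b)) ∧ ¬a = 3 ∧ 2 = 2
¬b = ¬2 = 1
¬¬b = ¬1 = 2
¬c = ¬2 = 1
c ∧ c = 2 ∧ 2 = 2
¬c ∧ (c ∧ c) = 1 ∧ 2 = 1
¬¬b ∧ (¬c ∧ (c ∧ c)) = 2 ∧ 1 = 1
(((b ∧ a) → ((a ∧ c) → b)) ∧ ¬a) ∧ (¬¬b ∧ (¬c ∧ (c ∧ c))) = 2 ∧ 1 = 1

1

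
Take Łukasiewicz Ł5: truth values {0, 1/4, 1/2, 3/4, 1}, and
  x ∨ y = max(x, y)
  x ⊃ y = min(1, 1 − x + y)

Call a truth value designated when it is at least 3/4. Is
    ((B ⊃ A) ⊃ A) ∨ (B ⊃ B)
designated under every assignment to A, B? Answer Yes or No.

Yes

At A = 3/4, B = 1, for instance:
B ⊃ A = 1 ⊃ 3/4 = 3/4
(B ⊃ A) ⊃ A = 3/4 ⊃ 3/4 = 1
B ⊃ B = 1 ⊃ 1 = 1
((B ⊃ A) ⊃ A) ∨ (B ⊃ B) = 1 ∨ 1 = 1
and checking the remaining 24 assignments likewise gives ≥ 3/4 in every case.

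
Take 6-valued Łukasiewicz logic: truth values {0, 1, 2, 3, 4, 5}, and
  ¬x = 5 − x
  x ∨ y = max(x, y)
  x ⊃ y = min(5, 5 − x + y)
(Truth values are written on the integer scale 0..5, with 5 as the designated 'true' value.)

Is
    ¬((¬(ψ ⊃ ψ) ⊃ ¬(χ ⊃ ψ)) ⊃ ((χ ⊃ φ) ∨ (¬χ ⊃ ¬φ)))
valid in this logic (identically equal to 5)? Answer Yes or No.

No

Counterexample: take φ = 0, ψ = 0, χ = 0.
ψ ⊃ ψ = 0 ⊃ 0 = 5
¬(ψ ⊃ ψ) = ¬5 = 0
χ ⊃ ψ = 0 ⊃ 0 = 5
¬(χ ⊃ ψ) = ¬5 = 0
¬(ψ ⊃ ψ) ⊃ ¬(χ ⊃ ψ) = 0 ⊃ 0 = 5
χ ⊃ φ = 0 ⊃ 0 = 5
¬χ = ¬0 = 5
¬φ = ¬0 = 5
¬χ ⊃ ¬φ = 5 ⊃ 5 = 5
(χ ⊃ φ) ∨ (¬χ ⊃ ¬φ) = 5 ∨ 5 = 5
(¬(ψ ⊃ ψ) ⊃ ¬(χ ⊃ ψ)) ⊃ ((χ ⊃ φ) ∨ (¬χ ⊃ ¬φ)) = 5 ⊃ 5 = 5
¬((¬(ψ ⊃ ψ) ⊃ ¬(χ ⊃ ψ)) ⊃ ((χ ⊃ φ) ∨ (¬χ ⊃ ¬φ))) = ¬5 = 0
This gives 0 ≠ 5.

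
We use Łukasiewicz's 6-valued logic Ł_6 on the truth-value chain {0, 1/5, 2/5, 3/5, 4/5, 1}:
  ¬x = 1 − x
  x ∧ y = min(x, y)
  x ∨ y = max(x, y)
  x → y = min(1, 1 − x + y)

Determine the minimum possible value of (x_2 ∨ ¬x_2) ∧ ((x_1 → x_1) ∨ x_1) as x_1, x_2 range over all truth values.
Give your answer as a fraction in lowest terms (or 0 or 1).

Take x_1 = 0, x_2 = 2/5:
¬x_2 = ¬2/5 = 3/5
x_2 ∨ ¬x_2 = 2/5 ∨ 3/5 = 3/5
x_1 → x_1 = 0 → 0 = 1
(x_1 → x_1) ∨ x_1 = 1 ∨ 0 = 1
(x_2 ∨ ¬x_2) ∧ ((x_1 → x_1) ∨ x_1) = 3/5 ∧ 1 = 3/5
No assignment yields a value below 3/5, so this is the minimum.

3/5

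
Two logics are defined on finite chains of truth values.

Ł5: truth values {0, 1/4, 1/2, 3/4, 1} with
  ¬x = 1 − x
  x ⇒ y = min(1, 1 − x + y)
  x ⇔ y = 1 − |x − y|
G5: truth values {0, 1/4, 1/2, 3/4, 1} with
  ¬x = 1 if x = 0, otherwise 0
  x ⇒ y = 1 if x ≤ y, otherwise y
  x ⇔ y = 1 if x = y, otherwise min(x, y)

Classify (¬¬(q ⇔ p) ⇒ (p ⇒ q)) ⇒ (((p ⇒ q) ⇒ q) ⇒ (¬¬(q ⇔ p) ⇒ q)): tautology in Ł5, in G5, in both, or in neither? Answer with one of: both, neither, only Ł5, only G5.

In Ł5: every assignment gives 1 — tautology.
In G5: every assignment gives 1 — tautology.

both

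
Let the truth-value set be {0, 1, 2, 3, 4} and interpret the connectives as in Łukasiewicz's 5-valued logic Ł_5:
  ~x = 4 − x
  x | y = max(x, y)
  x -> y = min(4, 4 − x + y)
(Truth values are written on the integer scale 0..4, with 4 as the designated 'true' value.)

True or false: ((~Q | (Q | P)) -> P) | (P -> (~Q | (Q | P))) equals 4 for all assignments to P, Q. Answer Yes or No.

At P = 0, Q = 3, for instance:
~Q = ~3 = 1
Q | P = 3 | 0 = 3
~Q | (Q | P) = 1 | 3 = 3
(~Q | (Q | P)) -> P = 3 -> 0 = 1
P -> (~Q | (Q | P)) = 0 -> 3 = 4
((~Q | (Q | P)) -> P) | (P -> (~Q | (Q | P))) = 1 | 4 = 4
and checking the remaining 24 assignments likewise gives ≥ 4 in every case.

Yes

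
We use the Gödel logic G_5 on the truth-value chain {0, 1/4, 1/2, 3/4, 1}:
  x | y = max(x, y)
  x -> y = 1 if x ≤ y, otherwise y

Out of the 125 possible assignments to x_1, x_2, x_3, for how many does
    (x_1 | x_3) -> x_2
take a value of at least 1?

value 1: 55 assignments (counts)
value 3/4: 9 assignments
value 1/2: 16 assignments
value 1/4: 21 assignments
value 0: 24 assignments
So 55 of the 125 assignments meet the threshold.

55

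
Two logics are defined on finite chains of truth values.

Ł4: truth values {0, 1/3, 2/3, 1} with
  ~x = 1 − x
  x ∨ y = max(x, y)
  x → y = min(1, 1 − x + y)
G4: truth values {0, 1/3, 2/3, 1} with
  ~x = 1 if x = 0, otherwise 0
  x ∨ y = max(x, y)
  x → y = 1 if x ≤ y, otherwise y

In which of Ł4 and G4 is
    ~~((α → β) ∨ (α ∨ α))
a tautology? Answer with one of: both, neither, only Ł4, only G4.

In Ł4: at α = 1/3, β = 0 the value is 2/3 — not a tautology.
In G4: every assignment gives 1 — tautology.

only G4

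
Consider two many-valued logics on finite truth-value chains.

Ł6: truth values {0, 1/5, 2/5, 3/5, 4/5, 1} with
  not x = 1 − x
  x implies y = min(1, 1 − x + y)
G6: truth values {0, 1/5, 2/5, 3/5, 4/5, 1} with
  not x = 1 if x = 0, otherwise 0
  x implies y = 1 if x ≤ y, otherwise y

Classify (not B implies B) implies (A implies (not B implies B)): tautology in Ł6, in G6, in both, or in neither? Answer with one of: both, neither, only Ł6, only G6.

In Ł6: every assignment gives 1 — tautology.
In G6: every assignment gives 1 — tautology.

both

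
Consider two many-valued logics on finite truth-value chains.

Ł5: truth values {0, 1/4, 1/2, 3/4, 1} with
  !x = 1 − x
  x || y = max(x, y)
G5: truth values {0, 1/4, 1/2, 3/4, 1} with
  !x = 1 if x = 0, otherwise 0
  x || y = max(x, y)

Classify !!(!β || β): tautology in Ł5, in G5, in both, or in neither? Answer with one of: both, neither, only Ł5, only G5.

In Ł5: at β = 1/4 the value is 3/4 — not a tautology.
In G5: every assignment gives 1 — tautology.

only G5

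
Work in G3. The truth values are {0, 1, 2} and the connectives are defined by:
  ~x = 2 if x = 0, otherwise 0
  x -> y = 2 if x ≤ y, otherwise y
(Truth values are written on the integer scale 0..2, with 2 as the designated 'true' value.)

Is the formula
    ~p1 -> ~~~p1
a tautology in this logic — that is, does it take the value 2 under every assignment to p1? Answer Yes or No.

Yes

p1 = 0 ↦ 2
p1 = 1 ↦ 2
p1 = 2 ↦ 2
Every assignment gives a value ≥ 2.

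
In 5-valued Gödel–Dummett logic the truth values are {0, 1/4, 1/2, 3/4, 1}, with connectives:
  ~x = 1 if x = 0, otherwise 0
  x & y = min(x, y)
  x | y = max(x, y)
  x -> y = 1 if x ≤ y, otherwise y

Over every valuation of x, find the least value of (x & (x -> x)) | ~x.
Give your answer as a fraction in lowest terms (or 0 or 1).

Take x = 1/4:
x -> x = 1/4 -> 1/4 = 1
x & (x -> x) = 1/4 & 1 = 1/4
~x = ~1/4 = 0
(x & (x -> x)) | ~x = 1/4 | 0 = 1/4
No assignment yields a value below 1/4, so this is the minimum.

1/4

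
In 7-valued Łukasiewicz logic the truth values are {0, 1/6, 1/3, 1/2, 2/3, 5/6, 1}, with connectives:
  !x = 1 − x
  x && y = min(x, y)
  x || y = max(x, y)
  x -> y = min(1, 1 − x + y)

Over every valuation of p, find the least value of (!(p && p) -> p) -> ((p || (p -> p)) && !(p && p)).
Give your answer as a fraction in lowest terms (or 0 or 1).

Take p = 1:
p && p = 1 && 1 = 1
!(p && p) = !1 = 0
!(p && p) -> p = 0 -> 1 = 1
p -> p = 1 -> 1 = 1
p || (p -> p) = 1 || 1 = 1
p && p = 1 && 1 = 1
!(p && p) = !1 = 0
(p || (p -> p)) && !(p && p) = 1 && 0 = 0
(!(p && p) -> p) -> ((p || (p -> p)) && !(p && p)) = 1 -> 0 = 0
No assignment yields a value below 0, so this is the minimum.

0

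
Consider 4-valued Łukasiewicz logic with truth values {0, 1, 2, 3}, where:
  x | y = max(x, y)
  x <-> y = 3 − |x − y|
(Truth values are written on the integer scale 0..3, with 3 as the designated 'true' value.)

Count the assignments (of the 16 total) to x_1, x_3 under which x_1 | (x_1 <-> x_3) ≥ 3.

7

x_1 = 0, x_3 = 0 ↦ 3  ≥
x_1 = 0, x_3 = 1 ↦ 2  <
x_1 = 0, x_3 = 2 ↦ 1  <
x_1 = 0, x_3 = 3 ↦ 0  <
x_1 = 1, x_3 = 0 ↦ 2  <
x_1 = 1, x_3 = 1 ↦ 3  ≥
x_1 = 1, x_3 = 2 ↦ 2  <
x_1 = 1, x_3 = 3 ↦ 1  <
x_1 = 2, x_3 = 0 ↦ 2  <
x_1 = 2, x_3 = 1 ↦ 2  <
x_1 = 2, x_3 = 2 ↦ 3  ≥
x_1 = 2, x_3 = 3 ↦ 2  <
x_1 = 3, x_3 = 0 ↦ 3  ≥
x_1 = 3, x_3 = 1 ↦ 3  ≥
x_1 = 3, x_3 = 2 ↦ 3  ≥
x_1 = 3, x_3 = 3 ↦ 3  ≥
So 7 of the 16 assignments meet the threshold.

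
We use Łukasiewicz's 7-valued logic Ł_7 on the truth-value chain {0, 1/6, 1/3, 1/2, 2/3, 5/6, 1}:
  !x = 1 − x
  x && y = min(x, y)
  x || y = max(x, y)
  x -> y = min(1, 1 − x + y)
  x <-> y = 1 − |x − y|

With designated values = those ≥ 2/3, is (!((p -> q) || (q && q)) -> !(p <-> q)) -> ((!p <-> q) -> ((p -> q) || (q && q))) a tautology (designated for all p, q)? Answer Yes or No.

No

Counterexample: take p = 5/6, q = 0.
p -> q = 5/6 -> 0 = 1/6
q && q = 0 && 0 = 0
(p -> q) || (q && q) = 1/6 || 0 = 1/6
!((p -> q) || (q && q)) = !1/6 = 5/6
p <-> q = 5/6 <-> 0 = 1/6
!(p <-> q) = !1/6 = 5/6
!((p -> q) || (q && q)) -> !(p <-> q) = 5/6 -> 5/6 = 1
!p = !5/6 = 1/6
!p <-> q = 1/6 <-> 0 = 5/6
p -> q = 5/6 -> 0 = 1/6
q && q = 0 && 0 = 0
(p -> q) || (q && q) = 1/6 || 0 = 1/6
(!p <-> q) -> ((p -> q) || (q && q)) = 5/6 -> 1/6 = 1/3
(!((p -> q) || (q && q)) -> !(p <-> q)) -> ((!p <-> q) -> ((p -> q) || (q && q))) = 1 -> 1/3 = 1/3
This gives 1/3, which is below 2/3.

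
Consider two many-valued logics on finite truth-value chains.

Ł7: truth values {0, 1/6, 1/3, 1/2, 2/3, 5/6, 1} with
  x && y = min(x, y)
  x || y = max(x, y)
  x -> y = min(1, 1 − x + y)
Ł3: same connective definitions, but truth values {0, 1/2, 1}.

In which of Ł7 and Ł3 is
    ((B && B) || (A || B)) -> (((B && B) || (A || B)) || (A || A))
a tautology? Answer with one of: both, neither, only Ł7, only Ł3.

In Ł7: every assignment gives 1 — tautology.
In Ł3: every assignment gives 1 — tautology.

both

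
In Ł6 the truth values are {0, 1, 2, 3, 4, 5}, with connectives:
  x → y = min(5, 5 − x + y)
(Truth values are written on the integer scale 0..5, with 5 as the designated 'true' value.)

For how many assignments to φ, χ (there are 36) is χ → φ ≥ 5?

value 5: 21 assignments (counts)
value 4: 5 assignments
value 3: 4 assignments
value 2: 3 assignments
value 1: 2 assignments
value 0: 1 assignment
So 21 of the 36 assignments meet the threshold.

21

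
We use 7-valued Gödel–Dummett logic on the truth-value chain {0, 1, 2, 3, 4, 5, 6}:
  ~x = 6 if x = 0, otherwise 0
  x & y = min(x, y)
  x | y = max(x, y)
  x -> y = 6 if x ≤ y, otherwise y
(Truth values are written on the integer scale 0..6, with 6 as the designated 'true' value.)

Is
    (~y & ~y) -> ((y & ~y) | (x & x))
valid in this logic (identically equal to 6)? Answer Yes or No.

Counterexample: take x = 0, y = 0.
~y = ~0 = 6
~y = ~0 = 6
~y & ~y = 6 & 6 = 6
~y = ~0 = 6
y & ~y = 0 & 6 = 0
x & x = 0 & 0 = 0
(y & ~y) | (x & x) = 0 | 0 = 0
(~y & ~y) -> ((y & ~y) | (x & x)) = 6 -> 0 = 0
This gives 0 ≠ 6.

No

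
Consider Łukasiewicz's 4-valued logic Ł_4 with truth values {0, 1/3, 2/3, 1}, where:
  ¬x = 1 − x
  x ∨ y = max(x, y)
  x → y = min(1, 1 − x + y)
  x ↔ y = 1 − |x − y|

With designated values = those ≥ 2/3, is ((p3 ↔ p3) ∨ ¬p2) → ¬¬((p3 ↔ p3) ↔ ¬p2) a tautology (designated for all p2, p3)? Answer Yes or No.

No

Counterexample: take p2 = 2/3, p3 = 0.
p3 ↔ p3 = 0 ↔ 0 = 1
¬p2 = ¬2/3 = 1/3
(p3 ↔ p3) ∨ ¬p2 = 1 ∨ 1/3 = 1
p3 ↔ p3 = 0 ↔ 0 = 1
¬p2 = ¬2/3 = 1/3
(p3 ↔ p3) ↔ ¬p2 = 1 ↔ 1/3 = 1/3
¬((p3 ↔ p3) ↔ ¬p2) = ¬1/3 = 2/3
¬¬((p3 ↔ p3) ↔ ¬p2) = ¬2/3 = 1/3
((p3 ↔ p3) ∨ ¬p2) → ¬¬((p3 ↔ p3) ↔ ¬p2) = 1 → 1/3 = 1/3
This gives 1/3, which is below 2/3.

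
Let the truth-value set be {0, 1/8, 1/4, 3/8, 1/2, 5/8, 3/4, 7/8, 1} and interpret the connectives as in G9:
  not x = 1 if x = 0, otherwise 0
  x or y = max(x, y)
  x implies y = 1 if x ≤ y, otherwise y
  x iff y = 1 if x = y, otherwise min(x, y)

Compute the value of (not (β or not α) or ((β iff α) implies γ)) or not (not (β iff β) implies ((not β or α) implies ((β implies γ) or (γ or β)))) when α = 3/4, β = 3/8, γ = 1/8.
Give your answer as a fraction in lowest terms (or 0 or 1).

1/8

not α = not 3/4 = 0
β or not α = 3/8 or 0 = 3/8
not (β or not α) = not 3/8 = 0
β iff α = 3/8 iff 3/4 = 3/8
(β iff α) implies γ = 3/8 implies 1/8 = 1/8
not (β or not α) or ((β iff α) implies γ) = 0 or 1/8 = 1/8
β iff β = 3/8 iff 3/8 = 1
not (β iff β) = not 1 = 0
not β = not 3/8 = 0
not β or α = 0 or 3/4 = 3/4
β implies γ = 3/8 implies 1/8 = 1/8
γ or β = 1/8 or 3/8 = 3/8
(β implies γ) or (γ or β) = 1/8 or 3/8 = 3/8
(not β or α) implies ((β implies γ) or (γ or β)) = 3/4 implies 3/8 = 3/8
not (β iff β) implies ((not β or α) implies ((β implies γ) or (γ or β))) = 0 implies 3/8 = 1
not (not (β iff β) implies ((not β or α) implies ((β implies γ) or (γ or β)))) = not 1 = 0
(not (β or not α) or ((β iff α) implies γ)) or not (not (β iff β) implies ((not β or α) implies ((β implies γ) or (γ or β)))) = 1/8 or 0 = 1/8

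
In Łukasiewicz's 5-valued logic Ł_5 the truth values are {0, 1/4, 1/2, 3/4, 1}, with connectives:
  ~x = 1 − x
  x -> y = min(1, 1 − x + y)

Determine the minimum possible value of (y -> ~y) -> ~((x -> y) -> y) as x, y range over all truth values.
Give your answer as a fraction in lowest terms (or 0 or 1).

Take x = 1, y = 0:
~y = ~0 = 1
y -> ~y = 0 -> 1 = 1
x -> y = 1 -> 0 = 0
(x -> y) -> y = 0 -> 0 = 1
~((x -> y) -> y) = ~1 = 0
(y -> ~y) -> ~((x -> y) -> y) = 1 -> 0 = 0
No assignment yields a value below 0, so this is the minimum.

0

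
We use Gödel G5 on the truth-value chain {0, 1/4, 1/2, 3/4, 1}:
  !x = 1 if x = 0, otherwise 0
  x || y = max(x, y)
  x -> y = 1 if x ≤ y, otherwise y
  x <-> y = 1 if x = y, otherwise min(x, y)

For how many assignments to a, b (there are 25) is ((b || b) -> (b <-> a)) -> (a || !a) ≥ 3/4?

value 1: 16 assignments (counts)
value 3/4: 4 assignments (counts)
value 1/2: 3 assignments
value 1/4: 2 assignments
So 20 of the 25 assignments meet the threshold.

20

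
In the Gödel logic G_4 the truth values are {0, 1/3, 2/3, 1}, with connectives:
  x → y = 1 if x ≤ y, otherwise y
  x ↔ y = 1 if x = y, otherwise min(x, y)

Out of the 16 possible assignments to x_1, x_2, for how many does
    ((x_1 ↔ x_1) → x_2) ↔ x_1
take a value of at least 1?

x_1 = 0, x_2 = 0 ↦ 1  ≥
x_1 = 0, x_2 = 1/3 ↦ 0  <
x_1 = 0, x_2 = 2/3 ↦ 0  <
x_1 = 0, x_2 = 1 ↦ 0  <
x_1 = 1/3, x_2 = 0 ↦ 0  <
x_1 = 1/3, x_2 = 1/3 ↦ 1  ≥
x_1 = 1/3, x_2 = 2/3 ↦ 1/3  <
x_1 = 1/3, x_2 = 1 ↦ 1/3  <
x_1 = 2/3, x_2 = 0 ↦ 0  <
x_1 = 2/3, x_2 = 1/3 ↦ 1/3  <
x_1 = 2/3, x_2 = 2/3 ↦ 1  ≥
x_1 = 2/3, x_2 = 1 ↦ 2/3  <
x_1 = 1, x_2 = 0 ↦ 0  <
x_1 = 1, x_2 = 1/3 ↦ 1/3  <
x_1 = 1, x_2 = 2/3 ↦ 2/3  <
x_1 = 1, x_2 = 1 ↦ 1  ≥
So 4 of the 16 assignments meet the threshold.

4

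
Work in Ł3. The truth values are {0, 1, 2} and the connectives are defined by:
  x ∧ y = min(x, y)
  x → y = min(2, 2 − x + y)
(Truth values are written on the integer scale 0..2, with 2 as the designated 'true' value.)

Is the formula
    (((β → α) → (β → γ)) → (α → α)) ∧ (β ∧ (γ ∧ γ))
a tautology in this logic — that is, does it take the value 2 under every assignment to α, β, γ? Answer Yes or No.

Counterexample: take α = 0, β = 0, γ = 0.
β → α = 0 → 0 = 2
β → γ = 0 → 0 = 2
(β → α) → (β → γ) = 2 → 2 = 2
α → α = 0 → 0 = 2
((β → α) → (β → γ)) → (α → α) = 2 → 2 = 2
γ ∧ γ = 0 ∧ 0 = 0
β ∧ (γ ∧ γ) = 0 ∧ 0 = 0
(((β → α) → (β → γ)) → (α → α)) ∧ (β ∧ (γ ∧ γ)) = 2 ∧ 0 = 0
This gives 0 ≠ 2.

No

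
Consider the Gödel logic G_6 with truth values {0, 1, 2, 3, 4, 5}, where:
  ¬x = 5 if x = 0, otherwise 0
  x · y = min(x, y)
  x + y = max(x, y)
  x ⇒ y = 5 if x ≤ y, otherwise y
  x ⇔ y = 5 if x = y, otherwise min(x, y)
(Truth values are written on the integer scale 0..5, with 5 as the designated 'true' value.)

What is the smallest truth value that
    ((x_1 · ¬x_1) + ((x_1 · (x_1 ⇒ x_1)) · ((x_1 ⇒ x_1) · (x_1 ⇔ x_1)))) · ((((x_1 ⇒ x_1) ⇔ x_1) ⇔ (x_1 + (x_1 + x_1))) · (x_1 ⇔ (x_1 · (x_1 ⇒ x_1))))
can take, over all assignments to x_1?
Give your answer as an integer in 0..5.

Take x_1 = 0:
¬x_1 = ¬0 = 5
x_1 · ¬x_1 = 0 · 5 = 0
x_1 ⇒ x_1 = 0 ⇒ 0 = 5
x_1 · (x_1 ⇒ x_1) = 0 · 5 = 0
x_1 ⇒ x_1 = 0 ⇒ 0 = 5
x_1 ⇔ x_1 = 0 ⇔ 0 = 5
(x_1 ⇒ x_1) · (x_1 ⇔ x_1) = 5 · 5 = 5
(x_1 · (x_1 ⇒ x_1)) · ((x_1 ⇒ x_1) · (x_1 ⇔ x_1)) = 0 · 5 = 0
(x_1 · ¬x_1) + ((x_1 · (x_1 ⇒ x_1)) · ((x_1 ⇒ x_1) · (x_1 ⇔ x_1))) = 0 + 0 = 0
x_1 ⇒ x_1 = 0 ⇒ 0 = 5
(x_1 ⇒ x_1) ⇔ x_1 = 5 ⇔ 0 = 0
x_1 + x_1 = 0 + 0 = 0
x_1 + (x_1 + x_1) = 0 + 0 = 0
((x_1 ⇒ x_1) ⇔ x_1) ⇔ (x_1 + (x_1 + x_1)) = 0 ⇔ 0 = 5
x_1 ⇒ x_1 = 0 ⇒ 0 = 5
x_1 · (x_1 ⇒ x_1) = 0 · 5 = 0
x_1 ⇔ (x_1 · (x_1 ⇒ x_1)) = 0 ⇔ 0 = 5
(((x_1 ⇒ x_1) ⇔ x_1) ⇔ (x_1 + (x_1 + x_1))) · (x_1 ⇔ (x_1 · (x_1 ⇒ x_1))) = 5 · 5 = 5
((x_1 · ¬x_1) + ((x_1 · (x_1 ⇒ x_1)) · ((x_1 ⇒ x_1) · (x_1 ⇔ x_1)))) · ((((x_1 ⇒ x_1) ⇔ x_1) ⇔ (x_1 + (x_1 + x_1))) · (x_1 ⇔ (x_1 · (x_1 ⇒ x_1)))) = 0 · 5 = 0
No assignment yields a value below 0, so this is the minimum.

0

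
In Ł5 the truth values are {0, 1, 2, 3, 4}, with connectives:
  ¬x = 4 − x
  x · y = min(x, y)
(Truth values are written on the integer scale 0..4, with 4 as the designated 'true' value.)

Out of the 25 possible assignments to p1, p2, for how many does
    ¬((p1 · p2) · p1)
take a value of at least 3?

value 4: 9 assignments (counts)
value 3: 7 assignments (counts)
value 2: 5 assignments
value 1: 3 assignments
value 0: 1 assignment
So 16 of the 25 assignments meet the threshold.

16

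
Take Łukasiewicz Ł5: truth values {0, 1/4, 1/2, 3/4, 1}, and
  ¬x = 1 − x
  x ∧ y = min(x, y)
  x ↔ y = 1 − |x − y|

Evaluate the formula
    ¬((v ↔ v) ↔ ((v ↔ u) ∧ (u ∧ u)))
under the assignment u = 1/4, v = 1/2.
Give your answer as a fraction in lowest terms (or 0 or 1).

v ↔ v = 1/2 ↔ 1/2 = 1
v ↔ u = 1/2 ↔ 1/4 = 3/4
u ∧ u = 1/4 ∧ 1/4 = 1/4
(v ↔ u) ∧ (u ∧ u) = 3/4 ∧ 1/4 = 1/4
(v ↔ v) ↔ ((v ↔ u) ∧ (u ∧ u)) = 1 ↔ 1/4 = 1/4
¬((v ↔ v) ↔ ((v ↔ u) ∧ (u ∧ u))) = ¬1/4 = 3/4

3/4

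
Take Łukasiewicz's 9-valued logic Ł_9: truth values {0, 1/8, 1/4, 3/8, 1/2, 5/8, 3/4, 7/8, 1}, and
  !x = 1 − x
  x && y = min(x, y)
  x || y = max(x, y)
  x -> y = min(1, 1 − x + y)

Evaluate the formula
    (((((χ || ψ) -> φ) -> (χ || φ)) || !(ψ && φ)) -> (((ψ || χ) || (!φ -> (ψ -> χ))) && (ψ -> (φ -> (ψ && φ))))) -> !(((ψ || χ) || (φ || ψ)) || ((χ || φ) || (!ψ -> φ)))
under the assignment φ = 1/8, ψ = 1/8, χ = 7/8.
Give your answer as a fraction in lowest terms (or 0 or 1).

χ || ψ = 7/8 || 1/8 = 7/8
(χ || ψ) -> φ = 7/8 -> 1/8 = 1/4
χ || φ = 7/8 || 1/8 = 7/8
((χ || ψ) -> φ) -> (χ || φ) = 1/4 -> 7/8 = 1
ψ && φ = 1/8 && 1/8 = 1/8
!(ψ && φ) = !1/8 = 7/8
(((χ || ψ) -> φ) -> (χ || φ)) || !(ψ && φ) = 1 || 7/8 = 1
ψ || χ = 1/8 || 7/8 = 7/8
!φ = !1/8 = 7/8
ψ -> χ = 1/8 -> 7/8 = 1
!φ -> (ψ -> χ) = 7/8 -> 1 = 1
(ψ || χ) || (!φ -> (ψ -> χ)) = 7/8 || 1 = 1
ψ && φ = 1/8 && 1/8 = 1/8
φ -> (ψ && φ) = 1/8 -> 1/8 = 1
ψ -> (φ -> (ψ && φ)) = 1/8 -> 1 = 1
((ψ || χ) || (!φ -> (ψ -> χ))) && (ψ -> (φ -> (ψ && φ))) = 1 && 1 = 1
((((χ || ψ) -> φ) -> (χ || φ)) || !(ψ && φ)) -> (((ψ || χ) || (!φ -> (ψ -> χ))) && (ψ -> (φ -> (ψ && φ)))) = 1 -> 1 = 1
ψ || χ = 1/8 || 7/8 = 7/8
φ || ψ = 1/8 || 1/8 = 1/8
(ψ || χ) || (φ || ψ) = 7/8 || 1/8 = 7/8
χ || φ = 7/8 || 1/8 = 7/8
!ψ = !1/8 = 7/8
!ψ -> φ = 7/8 -> 1/8 = 1/4
(χ || φ) || (!ψ -> φ) = 7/8 || 1/4 = 7/8
((ψ || χ) || (φ || ψ)) || ((χ || φ) || (!ψ -> φ)) = 7/8 || 7/8 = 7/8
!(((ψ || χ) || (φ || ψ)) || ((χ || φ) || (!ψ -> φ))) = !7/8 = 1/8
(((((χ || ψ) -> φ) -> (χ || φ)) || !(ψ && φ)) -> (((ψ || χ) || (!φ -> (ψ -> χ))) && (ψ -> (φ -> (ψ && φ))))) -> !(((ψ || χ) || (φ || ψ)) || ((χ || φ) || (!ψ -> φ))) = 1 -> 1/8 = 1/8

1/8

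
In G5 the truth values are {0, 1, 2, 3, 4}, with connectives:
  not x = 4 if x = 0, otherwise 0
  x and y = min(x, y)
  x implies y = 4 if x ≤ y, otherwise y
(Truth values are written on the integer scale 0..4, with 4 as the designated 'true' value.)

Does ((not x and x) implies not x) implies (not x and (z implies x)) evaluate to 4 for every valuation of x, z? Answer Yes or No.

No

Counterexample: take x = 0, z = 1.
not x = not 0 = 4
not x and x = 4 and 0 = 0
not x = not 0 = 4
(not x and x) implies not x = 0 implies 4 = 4
not x = not 0 = 4
z implies x = 1 implies 0 = 0
not x and (z implies x) = 4 and 0 = 0
((not x and x) implies not x) implies (not x and (z implies x)) = 4 implies 0 = 0
This gives 0 ≠ 4.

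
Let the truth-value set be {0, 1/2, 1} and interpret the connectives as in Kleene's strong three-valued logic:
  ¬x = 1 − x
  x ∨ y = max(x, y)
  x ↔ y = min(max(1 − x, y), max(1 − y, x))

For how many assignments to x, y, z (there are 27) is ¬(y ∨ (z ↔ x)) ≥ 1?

value 1: 2 assignments (counts)
value 1/2: 12 assignments
value 0: 13 assignments
So 2 of the 27 assignments meet the threshold.

2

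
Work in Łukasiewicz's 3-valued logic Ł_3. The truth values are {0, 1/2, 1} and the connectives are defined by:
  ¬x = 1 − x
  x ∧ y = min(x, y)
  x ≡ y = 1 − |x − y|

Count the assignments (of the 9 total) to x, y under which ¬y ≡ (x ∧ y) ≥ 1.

x = 0, y = 0 ↦ 0  <
x = 0, y = 1/2 ↦ 1/2  <
x = 0, y = 1 ↦ 1  ≥
x = 1/2, y = 0 ↦ 0  <
x = 1/2, y = 1/2 ↦ 1  ≥
x = 1/2, y = 1 ↦ 1/2  <
x = 1, y = 0 ↦ 0  <
x = 1, y = 1/2 ↦ 1  ≥
x = 1, y = 1 ↦ 0  <
So 3 of the 9 assignments meet the threshold.

3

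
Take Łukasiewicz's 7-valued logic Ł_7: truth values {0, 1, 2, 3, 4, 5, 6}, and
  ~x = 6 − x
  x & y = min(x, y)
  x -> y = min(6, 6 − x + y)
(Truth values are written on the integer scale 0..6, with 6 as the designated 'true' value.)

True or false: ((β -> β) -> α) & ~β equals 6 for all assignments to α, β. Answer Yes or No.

Counterexample: take α = 0, β = 0.
β -> β = 0 -> 0 = 6
(β -> β) -> α = 6 -> 0 = 0
~β = ~0 = 6
((β -> β) -> α) & ~β = 0 & 6 = 0
This gives 0 ≠ 6.

No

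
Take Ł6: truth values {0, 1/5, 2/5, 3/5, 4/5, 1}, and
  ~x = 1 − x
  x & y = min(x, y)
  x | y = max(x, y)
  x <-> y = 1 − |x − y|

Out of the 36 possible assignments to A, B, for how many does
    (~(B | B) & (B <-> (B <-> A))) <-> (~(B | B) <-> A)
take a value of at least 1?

12

value 1: 12 assignments (counts)
value 4/5: 11 assignments
value 3/5: 6 assignments
value 2/5: 4 assignments
value 1/5: 2 assignments
value 0: 1 assignment
So 12 of the 36 assignments meet the threshold.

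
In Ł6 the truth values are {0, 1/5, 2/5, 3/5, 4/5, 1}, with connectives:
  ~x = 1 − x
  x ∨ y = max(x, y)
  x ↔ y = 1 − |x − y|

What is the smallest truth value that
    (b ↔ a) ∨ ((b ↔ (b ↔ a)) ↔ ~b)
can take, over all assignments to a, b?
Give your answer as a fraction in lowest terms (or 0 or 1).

Take a = 0, b = 3/5:
b ↔ a = 3/5 ↔ 0 = 2/5
b ↔ a = 3/5 ↔ 0 = 2/5
b ↔ (b ↔ a) = 3/5 ↔ 2/5 = 4/5
~b = ~3/5 = 2/5
(b ↔ (b ↔ a)) ↔ ~b = 4/5 ↔ 2/5 = 3/5
(b ↔ a) ∨ ((b ↔ (b ↔ a)) ↔ ~b) = 2/5 ∨ 3/5 = 3/5
No assignment yields a value below 3/5, so this is the minimum.

3/5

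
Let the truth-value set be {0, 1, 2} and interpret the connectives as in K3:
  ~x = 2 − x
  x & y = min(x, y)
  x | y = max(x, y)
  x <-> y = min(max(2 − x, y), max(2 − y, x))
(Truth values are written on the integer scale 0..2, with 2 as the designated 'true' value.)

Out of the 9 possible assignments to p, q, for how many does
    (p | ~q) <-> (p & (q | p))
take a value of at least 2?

4

p = 0, q = 0 ↦ 0  <
p = 0, q = 1 ↦ 1  <
p = 0, q = 2 ↦ 2  ≥
p = 1, q = 0 ↦ 1  <
p = 1, q = 1 ↦ 1  <
p = 1, q = 2 ↦ 1  <
p = 2, q = 0 ↦ 2  ≥
p = 2, q = 1 ↦ 2  ≥
p = 2, q = 2 ↦ 2  ≥
So 4 of the 9 assignments meet the threshold.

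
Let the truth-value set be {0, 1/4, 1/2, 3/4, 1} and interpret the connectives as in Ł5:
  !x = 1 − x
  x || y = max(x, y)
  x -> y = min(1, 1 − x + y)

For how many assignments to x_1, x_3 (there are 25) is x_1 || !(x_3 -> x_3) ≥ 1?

value 1: 5 assignments (counts)
value 3/4: 5 assignments
value 1/2: 5 assignments
value 1/4: 5 assignments
value 0: 5 assignments
So 5 of the 25 assignments meet the threshold.

5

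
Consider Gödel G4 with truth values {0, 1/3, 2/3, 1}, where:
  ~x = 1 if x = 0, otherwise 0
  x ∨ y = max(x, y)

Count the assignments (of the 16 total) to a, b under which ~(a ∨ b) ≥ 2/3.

a = 0, b = 0 ↦ 1  ≥
a = 0, b = 1/3 ↦ 0  <
a = 0, b = 2/3 ↦ 0  <
a = 0, b = 1 ↦ 0  <
a = 1/3, b = 0 ↦ 0  <
a = 1/3, b = 1/3 ↦ 0  <
a = 1/3, b = 2/3 ↦ 0  <
a = 1/3, b = 1 ↦ 0  <
a = 2/3, b = 0 ↦ 0  <
a = 2/3, b = 1/3 ↦ 0  <
a = 2/3, b = 2/3 ↦ 0  <
a = 2/3, b = 1 ↦ 0  <
a = 1, b = 0 ↦ 0  <
a = 1, b = 1/3 ↦ 0  <
a = 1, b = 2/3 ↦ 0  <
a = 1, b = 1 ↦ 0  <
So 1 of the 16 assignments meets the threshold.

1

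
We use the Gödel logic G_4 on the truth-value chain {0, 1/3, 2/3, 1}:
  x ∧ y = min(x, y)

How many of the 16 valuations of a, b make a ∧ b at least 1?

1

a = 0, b = 0 ↦ 0  <
a = 0, b = 1/3 ↦ 0  <
a = 0, b = 2/3 ↦ 0  <
a = 0, b = 1 ↦ 0  <
a = 1/3, b = 0 ↦ 0  <
a = 1/3, b = 1/3 ↦ 1/3  <
a = 1/3, b = 2/3 ↦ 1/3  <
a = 1/3, b = 1 ↦ 1/3  <
a = 2/3, b = 0 ↦ 0  <
a = 2/3, b = 1/3 ↦ 1/3  <
a = 2/3, b = 2/3 ↦ 2/3  <
a = 2/3, b = 1 ↦ 2/3  <
a = 1, b = 0 ↦ 0  <
a = 1, b = 1/3 ↦ 1/3  <
a = 1, b = 2/3 ↦ 2/3  <
a = 1, b = 1 ↦ 1  ≥
So 1 of the 16 assignments meets the threshold.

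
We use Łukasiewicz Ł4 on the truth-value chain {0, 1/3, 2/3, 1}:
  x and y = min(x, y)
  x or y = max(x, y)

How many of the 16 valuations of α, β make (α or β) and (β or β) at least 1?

α = 0, β = 0 ↦ 0  <
α = 0, β = 1/3 ↦ 1/3  <
α = 0, β = 2/3 ↦ 2/3  <
α = 0, β = 1 ↦ 1  ≥
α = 1/3, β = 0 ↦ 0  <
α = 1/3, β = 1/3 ↦ 1/3  <
α = 1/3, β = 2/3 ↦ 2/3  <
α = 1/3, β = 1 ↦ 1  ≥
α = 2/3, β = 0 ↦ 0  <
α = 2/3, β = 1/3 ↦ 1/3  <
α = 2/3, β = 2/3 ↦ 2/3  <
α = 2/3, β = 1 ↦ 1  ≥
α = 1, β = 0 ↦ 0  <
α = 1, β = 1/3 ↦ 1/3  <
α = 1, β = 2/3 ↦ 2/3  <
α = 1, β = 1 ↦ 1  ≥
So 4 of the 16 assignments meet the threshold.

4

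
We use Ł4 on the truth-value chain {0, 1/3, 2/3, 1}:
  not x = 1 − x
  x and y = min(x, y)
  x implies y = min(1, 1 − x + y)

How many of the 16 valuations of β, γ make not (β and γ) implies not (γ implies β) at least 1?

4

β = 0, γ = 0 ↦ 0  <
β = 0, γ = 1/3 ↦ 1/3  <
β = 0, γ = 2/3 ↦ 2/3  <
β = 0, γ = 1 ↦ 1  ≥
β = 1/3, γ = 0 ↦ 0  <
β = 1/3, γ = 1/3 ↦ 1/3  <
β = 1/3, γ = 2/3 ↦ 2/3  <
β = 1/3, γ = 1 ↦ 1  ≥
β = 2/3, γ = 0 ↦ 0  <
β = 2/3, γ = 1/3 ↦ 1/3  <
β = 2/3, γ = 2/3 ↦ 2/3  <
β = 2/3, γ = 1 ↦ 1  ≥
β = 1, γ = 0 ↦ 0  <
β = 1, γ = 1/3 ↦ 1/3  <
β = 1, γ = 2/3 ↦ 2/3  <
β = 1, γ = 1 ↦ 1  ≥
So 4 of the 16 assignments meet the threshold.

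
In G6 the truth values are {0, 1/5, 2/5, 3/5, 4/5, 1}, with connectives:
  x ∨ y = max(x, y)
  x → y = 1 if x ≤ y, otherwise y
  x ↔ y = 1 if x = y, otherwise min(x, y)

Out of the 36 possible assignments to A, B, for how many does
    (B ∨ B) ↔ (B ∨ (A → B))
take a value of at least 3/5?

30

value 1: 21 assignments (counts)
value 4/5: 5 assignments (counts)
value 3/5: 4 assignments (counts)
value 2/5: 3 assignments
value 1/5: 2 assignments
value 0: 1 assignment
So 30 of the 36 assignments meet the threshold.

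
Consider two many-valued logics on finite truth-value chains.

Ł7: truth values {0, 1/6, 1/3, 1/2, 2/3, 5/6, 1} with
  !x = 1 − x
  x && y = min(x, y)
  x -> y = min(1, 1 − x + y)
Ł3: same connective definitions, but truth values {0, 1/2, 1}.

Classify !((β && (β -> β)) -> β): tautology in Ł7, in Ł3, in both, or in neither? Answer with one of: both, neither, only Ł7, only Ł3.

In Ł7: at β = 0 the value is 0 — not a tautology.
In Ł3: at β = 0 the value is 0 — not a tautology.

neither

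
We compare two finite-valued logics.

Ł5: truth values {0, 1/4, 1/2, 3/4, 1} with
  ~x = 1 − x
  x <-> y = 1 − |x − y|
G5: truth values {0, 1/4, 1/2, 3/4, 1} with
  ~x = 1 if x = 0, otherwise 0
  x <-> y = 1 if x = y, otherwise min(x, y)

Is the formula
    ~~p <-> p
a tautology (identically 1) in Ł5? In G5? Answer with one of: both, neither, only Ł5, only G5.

In Ł5: every assignment gives 1 — tautology.
In G5: at p = 1/4 the value is 1/4 — not a tautology.

only Ł5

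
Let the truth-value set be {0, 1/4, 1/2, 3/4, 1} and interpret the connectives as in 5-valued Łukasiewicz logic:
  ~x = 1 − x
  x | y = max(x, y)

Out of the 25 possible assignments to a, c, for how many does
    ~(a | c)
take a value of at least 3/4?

value 1: 1 assignment (counts)
value 3/4: 3 assignments (counts)
value 1/2: 5 assignments
value 1/4: 7 assignments
value 0: 9 assignments
So 4 of the 25 assignments meet the threshold.

4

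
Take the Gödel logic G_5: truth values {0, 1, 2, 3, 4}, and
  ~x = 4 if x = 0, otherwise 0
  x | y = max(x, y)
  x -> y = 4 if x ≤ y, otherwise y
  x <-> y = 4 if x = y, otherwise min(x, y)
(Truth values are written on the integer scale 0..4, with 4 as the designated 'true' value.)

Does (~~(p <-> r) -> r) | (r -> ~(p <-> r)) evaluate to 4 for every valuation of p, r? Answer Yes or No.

No

Counterexample: take p = 1, r = 1.
p <-> r = 1 <-> 1 = 4
~(p <-> r) = ~4 = 0
~~(p <-> r) = ~0 = 4
~~(p <-> r) -> r = 4 -> 1 = 1
p <-> r = 1 <-> 1 = 4
~(p <-> r) = ~4 = 0
r -> ~(p <-> r) = 1 -> 0 = 0
(~~(p <-> r) -> r) | (r -> ~(p <-> r)) = 1 | 0 = 1
This gives 1 ≠ 4.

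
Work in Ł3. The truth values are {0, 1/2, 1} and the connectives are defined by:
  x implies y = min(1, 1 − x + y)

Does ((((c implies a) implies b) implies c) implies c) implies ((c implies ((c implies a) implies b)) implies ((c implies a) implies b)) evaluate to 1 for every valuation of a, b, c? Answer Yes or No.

Yes

At a = 1/2, b = 1, c = 1/2, for instance:
c implies a = 1/2 implies 1/2 = 1
(c implies a) implies b = 1 implies 1 = 1
((c implies a) implies b) implies c = 1 implies 1/2 = 1/2
(((c implies a) implies b) implies c) implies c = 1/2 implies 1/2 = 1
c implies ((c implies a) implies b) = 1/2 implies 1 = 1
(c implies ((c implies a) implies b)) implies ((c implies a) implies b) = 1 implies 1 = 1
((((c implies a) implies b) implies c) implies c) implies ((c implies ((c implies a) implies b)) implies ((c implies a) implies b)) = 1 implies 1 = 1
and checking the remaining 26 assignments likewise gives ≥ 1 in every case.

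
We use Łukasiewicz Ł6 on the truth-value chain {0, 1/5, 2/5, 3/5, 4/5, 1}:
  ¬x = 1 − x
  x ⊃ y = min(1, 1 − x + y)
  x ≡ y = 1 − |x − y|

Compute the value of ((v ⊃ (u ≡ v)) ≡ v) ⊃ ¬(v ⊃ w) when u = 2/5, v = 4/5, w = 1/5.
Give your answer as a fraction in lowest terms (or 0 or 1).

3/5

u ≡ v = 2/5 ≡ 4/5 = 3/5
v ⊃ (u ≡ v) = 4/5 ⊃ 3/5 = 4/5
(v ⊃ (u ≡ v)) ≡ v = 4/5 ≡ 4/5 = 1
v ⊃ w = 4/5 ⊃ 1/5 = 2/5
¬(v ⊃ w) = ¬2/5 = 3/5
((v ⊃ (u ≡ v)) ≡ v) ⊃ ¬(v ⊃ w) = 1 ⊃ 3/5 = 3/5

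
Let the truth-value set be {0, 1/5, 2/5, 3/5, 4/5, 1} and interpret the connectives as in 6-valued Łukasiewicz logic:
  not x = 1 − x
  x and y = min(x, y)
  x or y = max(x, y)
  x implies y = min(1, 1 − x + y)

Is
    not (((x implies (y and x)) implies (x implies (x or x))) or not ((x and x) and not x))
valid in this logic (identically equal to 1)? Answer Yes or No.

No

Counterexample: take x = 0, y = 0.
y and x = 0 and 0 = 0
x implies (y and x) = 0 implies 0 = 1
x or x = 0 or 0 = 0
x implies (x or x) = 0 implies 0 = 1
(x implies (y and x)) implies (x implies (x or x)) = 1 implies 1 = 1
x and x = 0 and 0 = 0
not x = not 0 = 1
(x and x) and not x = 0 and 1 = 0
not ((x and x) and not x) = not 0 = 1
((x implies (y and x)) implies (x implies (x or x))) or not ((x and x) and not x) = 1 or 1 = 1
not (((x implies (y and x)) implies (x implies (x or x))) or not ((x and x) and not x)) = not 1 = 0
This gives 0 ≠ 1.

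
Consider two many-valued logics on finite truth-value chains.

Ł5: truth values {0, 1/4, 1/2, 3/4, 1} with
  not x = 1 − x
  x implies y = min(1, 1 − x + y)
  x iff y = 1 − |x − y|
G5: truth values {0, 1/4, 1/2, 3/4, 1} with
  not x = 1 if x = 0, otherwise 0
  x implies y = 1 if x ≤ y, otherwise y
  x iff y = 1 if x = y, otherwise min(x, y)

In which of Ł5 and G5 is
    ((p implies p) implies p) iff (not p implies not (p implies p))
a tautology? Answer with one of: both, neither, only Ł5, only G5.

only Ł5

In Ł5: every assignment gives 1 — tautology.
In G5: at p = 1/4 the value is 1/4 — not a tautology.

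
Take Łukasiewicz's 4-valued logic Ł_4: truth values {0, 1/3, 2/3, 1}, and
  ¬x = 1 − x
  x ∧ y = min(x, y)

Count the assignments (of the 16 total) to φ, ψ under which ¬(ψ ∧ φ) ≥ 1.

φ = 0, ψ = 0 ↦ 1  ≥
φ = 0, ψ = 1/3 ↦ 1  ≥
φ = 0, ψ = 2/3 ↦ 1  ≥
φ = 0, ψ = 1 ↦ 1  ≥
φ = 1/3, ψ = 0 ↦ 1  ≥
φ = 1/3, ψ = 1/3 ↦ 2/3  <
φ = 1/3, ψ = 2/3 ↦ 2/3  <
φ = 1/3, ψ = 1 ↦ 2/3  <
φ = 2/3, ψ = 0 ↦ 1  ≥
φ = 2/3, ψ = 1/3 ↦ 2/3  <
φ = 2/3, ψ = 2/3 ↦ 1/3  <
φ = 2/3, ψ = 1 ↦ 1/3  <
φ = 1, ψ = 0 ↦ 1  ≥
φ = 1, ψ = 1/3 ↦ 2/3  <
φ = 1, ψ = 2/3 ↦ 1/3  <
φ = 1, ψ = 1 ↦ 0  <
So 7 of the 16 assignments meet the threshold.

7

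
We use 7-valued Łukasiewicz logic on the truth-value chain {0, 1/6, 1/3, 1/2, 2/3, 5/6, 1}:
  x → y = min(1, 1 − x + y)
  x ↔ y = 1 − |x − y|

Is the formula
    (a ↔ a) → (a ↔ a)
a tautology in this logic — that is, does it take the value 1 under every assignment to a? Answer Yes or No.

a = 0 ↦ 1
a = 1/6 ↦ 1
a = 1/3 ↦ 1
a = 1/2 ↦ 1
a = 2/3 ↦ 1
a = 5/6 ↦ 1
a = 1 ↦ 1
Every assignment gives a value ≥ 1.

Yes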